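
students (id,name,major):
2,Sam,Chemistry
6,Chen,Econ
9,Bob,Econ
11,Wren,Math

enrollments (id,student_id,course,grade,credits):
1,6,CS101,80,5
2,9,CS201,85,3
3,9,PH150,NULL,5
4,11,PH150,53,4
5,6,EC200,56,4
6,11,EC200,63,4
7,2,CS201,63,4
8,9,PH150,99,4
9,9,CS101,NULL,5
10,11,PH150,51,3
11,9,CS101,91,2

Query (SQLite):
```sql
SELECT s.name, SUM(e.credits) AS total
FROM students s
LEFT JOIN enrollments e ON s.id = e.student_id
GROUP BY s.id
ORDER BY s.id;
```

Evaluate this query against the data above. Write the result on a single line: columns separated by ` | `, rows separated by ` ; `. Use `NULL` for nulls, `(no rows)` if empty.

LEFT JOIN keeps every students row; unmatched ones get NULL for enrollments columns.
Group by students.id and compute SUM(e.credits). SUM over an all-NULL group is NULL.
  2: ids {7} → SUM(e.credits)=4
  6: ids {1, 5} → SUM(e.credits)=9
  9: ids {2, 3, 8, 9, 11} → SUM(e.credits)=19
  11: ids {4, 6, 10} → SUM(e.credits)=11

Sam | 4 ; Chen | 9 ; Bob | 19 ; Wren | 11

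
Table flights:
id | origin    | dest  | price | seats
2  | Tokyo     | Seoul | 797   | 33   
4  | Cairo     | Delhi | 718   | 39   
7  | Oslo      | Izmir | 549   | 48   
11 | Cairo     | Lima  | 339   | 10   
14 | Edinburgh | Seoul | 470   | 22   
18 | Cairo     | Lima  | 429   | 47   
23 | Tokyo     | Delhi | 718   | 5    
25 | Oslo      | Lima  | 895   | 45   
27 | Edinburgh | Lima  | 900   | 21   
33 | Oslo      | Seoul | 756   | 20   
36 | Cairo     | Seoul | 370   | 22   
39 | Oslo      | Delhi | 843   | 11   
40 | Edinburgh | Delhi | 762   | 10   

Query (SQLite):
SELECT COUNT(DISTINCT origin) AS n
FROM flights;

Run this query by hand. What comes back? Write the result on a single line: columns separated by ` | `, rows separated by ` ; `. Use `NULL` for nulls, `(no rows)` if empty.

4

Count distinct non-NULL origin values.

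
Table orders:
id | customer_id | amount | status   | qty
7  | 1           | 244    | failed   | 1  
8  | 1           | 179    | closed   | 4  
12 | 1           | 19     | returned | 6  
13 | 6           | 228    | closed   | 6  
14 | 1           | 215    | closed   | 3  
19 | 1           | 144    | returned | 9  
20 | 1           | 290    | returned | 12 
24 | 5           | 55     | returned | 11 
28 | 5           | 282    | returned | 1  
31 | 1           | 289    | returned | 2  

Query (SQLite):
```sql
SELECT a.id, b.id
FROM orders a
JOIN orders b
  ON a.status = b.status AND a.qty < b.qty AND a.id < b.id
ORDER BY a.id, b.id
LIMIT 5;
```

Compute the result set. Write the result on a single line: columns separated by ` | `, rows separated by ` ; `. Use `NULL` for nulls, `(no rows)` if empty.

8 | 13 ; 12 | 19 ; 12 | 20 ; 12 | 24 ; 19 | 20

Pairs (a,b) with same status, a.qty < b.qty, a.id < b.id.
status groups: closed:{8,13,14} failed:{7} returned:{12,19,20,24,28,31}
Ordered by (a.id, b.id); first 5.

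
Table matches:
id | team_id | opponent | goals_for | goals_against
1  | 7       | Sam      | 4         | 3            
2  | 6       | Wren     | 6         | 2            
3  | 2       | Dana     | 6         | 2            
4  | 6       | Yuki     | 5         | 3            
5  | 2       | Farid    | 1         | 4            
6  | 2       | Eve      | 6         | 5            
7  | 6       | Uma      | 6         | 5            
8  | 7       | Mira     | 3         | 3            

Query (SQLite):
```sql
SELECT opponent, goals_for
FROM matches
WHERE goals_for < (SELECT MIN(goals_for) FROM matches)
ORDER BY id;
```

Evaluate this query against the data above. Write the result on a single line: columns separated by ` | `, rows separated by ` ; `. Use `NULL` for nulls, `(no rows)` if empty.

(no rows)

Scalar subquery: MIN(goals_for) over all matches rows = 1.
Keep rows where goals_for < that value.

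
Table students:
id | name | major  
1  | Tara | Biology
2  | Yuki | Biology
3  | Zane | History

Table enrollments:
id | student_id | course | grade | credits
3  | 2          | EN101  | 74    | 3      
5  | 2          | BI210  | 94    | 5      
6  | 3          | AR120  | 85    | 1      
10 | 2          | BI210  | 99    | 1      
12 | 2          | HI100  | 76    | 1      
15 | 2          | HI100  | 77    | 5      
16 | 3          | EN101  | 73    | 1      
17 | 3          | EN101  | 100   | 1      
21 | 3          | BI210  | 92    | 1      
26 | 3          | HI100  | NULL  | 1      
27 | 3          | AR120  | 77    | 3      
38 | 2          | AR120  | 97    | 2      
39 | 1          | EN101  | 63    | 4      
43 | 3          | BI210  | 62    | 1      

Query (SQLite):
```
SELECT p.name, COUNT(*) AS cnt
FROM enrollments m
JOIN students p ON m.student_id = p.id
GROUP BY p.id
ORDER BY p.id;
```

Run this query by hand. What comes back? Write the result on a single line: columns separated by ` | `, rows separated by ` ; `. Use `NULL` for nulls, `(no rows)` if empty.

Join each enrollments row to its students via student_id.
Group joined rows by students.id; compute COUNT(*) per group.
  1: ids {39} → COUNT(*)=1
  2: ids {3, 5, 10, 12, 15, 38} → COUNT(*)=6
  3: ids {6, 16, 17, 21, 26, 27, 43} → COUNT(*)=7

Tara | 1 ; Yuki | 6 ; Zane | 7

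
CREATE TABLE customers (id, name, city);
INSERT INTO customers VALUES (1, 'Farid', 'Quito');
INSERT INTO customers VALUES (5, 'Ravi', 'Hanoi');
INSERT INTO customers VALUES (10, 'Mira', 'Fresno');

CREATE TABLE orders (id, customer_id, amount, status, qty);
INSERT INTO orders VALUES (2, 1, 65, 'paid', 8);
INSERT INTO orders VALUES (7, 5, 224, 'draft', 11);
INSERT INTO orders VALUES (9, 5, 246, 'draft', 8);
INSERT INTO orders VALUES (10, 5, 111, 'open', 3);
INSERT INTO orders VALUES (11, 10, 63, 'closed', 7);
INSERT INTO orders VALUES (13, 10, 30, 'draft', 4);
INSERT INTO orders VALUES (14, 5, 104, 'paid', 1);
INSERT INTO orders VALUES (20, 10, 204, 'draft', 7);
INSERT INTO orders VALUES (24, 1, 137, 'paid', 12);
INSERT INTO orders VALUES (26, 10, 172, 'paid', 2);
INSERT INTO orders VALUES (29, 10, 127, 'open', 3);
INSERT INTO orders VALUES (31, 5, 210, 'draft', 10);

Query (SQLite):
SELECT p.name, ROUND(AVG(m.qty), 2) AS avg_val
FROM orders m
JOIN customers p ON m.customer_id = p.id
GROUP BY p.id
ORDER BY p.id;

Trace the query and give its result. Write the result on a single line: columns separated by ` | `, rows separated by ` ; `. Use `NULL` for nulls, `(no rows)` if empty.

Join each orders row to its customers via customer_id.
Group joined rows by customers.id; compute ROUND(AVG(m.qty), 2) per group.
  1: ids {2, 24} → ROUND(AVG(m.qty), 2)=10
  5: ids {7, 9, 10, 14, 31} → ROUND(AVG(m.qty), 2)=6.6
  10: ids {11, 13, 20, 26, 29} → ROUND(AVG(m.qty), 2)=4.6

Farid | 10 ; Ravi | 6.6 ; Mira | 4.6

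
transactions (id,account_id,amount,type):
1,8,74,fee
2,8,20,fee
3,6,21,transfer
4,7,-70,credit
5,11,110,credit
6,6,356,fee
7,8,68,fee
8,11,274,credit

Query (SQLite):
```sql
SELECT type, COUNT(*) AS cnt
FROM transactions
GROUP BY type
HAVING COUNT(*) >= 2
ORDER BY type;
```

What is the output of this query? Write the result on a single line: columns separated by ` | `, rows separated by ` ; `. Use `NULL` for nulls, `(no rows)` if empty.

credit | 3 ; fee | 4

Partition transactions by type; compute COUNT(*) within each group.
HAVING: keep groups with count ≥ 2.
  credit: ids {4, 5, 8} → COUNT(*)=3
  fee: ids {1, 2, 6, 7} → COUNT(*)=4
  transfer: ids {3} → COUNT(*)=1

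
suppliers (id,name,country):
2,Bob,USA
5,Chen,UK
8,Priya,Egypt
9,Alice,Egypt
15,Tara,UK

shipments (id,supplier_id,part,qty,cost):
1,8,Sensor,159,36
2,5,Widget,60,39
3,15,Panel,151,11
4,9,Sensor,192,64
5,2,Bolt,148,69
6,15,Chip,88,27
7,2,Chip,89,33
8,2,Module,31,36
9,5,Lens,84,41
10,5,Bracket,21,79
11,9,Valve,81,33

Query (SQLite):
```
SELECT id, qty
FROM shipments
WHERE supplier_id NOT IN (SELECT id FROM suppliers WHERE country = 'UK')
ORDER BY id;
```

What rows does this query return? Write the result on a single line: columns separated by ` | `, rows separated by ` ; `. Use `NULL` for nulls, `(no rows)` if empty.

1 | 159 ; 4 | 192 ; 5 | 148 ; 7 | 89 ; 8 | 31 ; 11 | 81

Inner query: suppliers.id where country = 'UK'.
Outer: keep shipments rows whose supplier_id is not in that set.
Inner query → {5, 15}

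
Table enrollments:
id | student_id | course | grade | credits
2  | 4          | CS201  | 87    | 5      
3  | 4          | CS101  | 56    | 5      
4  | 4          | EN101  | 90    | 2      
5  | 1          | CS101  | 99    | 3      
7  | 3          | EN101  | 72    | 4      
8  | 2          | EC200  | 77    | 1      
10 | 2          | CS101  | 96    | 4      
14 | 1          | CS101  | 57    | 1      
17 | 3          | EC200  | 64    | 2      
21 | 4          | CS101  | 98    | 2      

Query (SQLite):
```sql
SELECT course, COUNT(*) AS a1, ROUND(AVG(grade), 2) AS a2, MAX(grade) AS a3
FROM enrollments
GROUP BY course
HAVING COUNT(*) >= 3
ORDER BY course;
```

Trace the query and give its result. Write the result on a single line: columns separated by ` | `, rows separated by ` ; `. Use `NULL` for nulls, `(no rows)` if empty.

Group enrollments by course.
Per group compute: COUNT(*), ROUND(AVG(grade), 2), MAX(grade).
HAVING: drop groups with fewer than 3 rows.
  CS101: ids {3, 5, 10, 14, 21} → COUNT(*)=5, ROUND(AVG(grade), 2)=81.2, MAX(grade)=99
  CS201: ids {2} → COUNT(*)=1, ROUND(AVG(grade), 2)=87, MAX(grade)=87
  EC200: ids {8, 17} → COUNT(*)=2, ROUND(AVG(grade), 2)=70.5, MAX(grade)=77
  EN101: ids {4, 7} → COUNT(*)=2, ROUND(AVG(grade), 2)=81, MAX(grade)=90

CS101 | 5 | 81.2 | 99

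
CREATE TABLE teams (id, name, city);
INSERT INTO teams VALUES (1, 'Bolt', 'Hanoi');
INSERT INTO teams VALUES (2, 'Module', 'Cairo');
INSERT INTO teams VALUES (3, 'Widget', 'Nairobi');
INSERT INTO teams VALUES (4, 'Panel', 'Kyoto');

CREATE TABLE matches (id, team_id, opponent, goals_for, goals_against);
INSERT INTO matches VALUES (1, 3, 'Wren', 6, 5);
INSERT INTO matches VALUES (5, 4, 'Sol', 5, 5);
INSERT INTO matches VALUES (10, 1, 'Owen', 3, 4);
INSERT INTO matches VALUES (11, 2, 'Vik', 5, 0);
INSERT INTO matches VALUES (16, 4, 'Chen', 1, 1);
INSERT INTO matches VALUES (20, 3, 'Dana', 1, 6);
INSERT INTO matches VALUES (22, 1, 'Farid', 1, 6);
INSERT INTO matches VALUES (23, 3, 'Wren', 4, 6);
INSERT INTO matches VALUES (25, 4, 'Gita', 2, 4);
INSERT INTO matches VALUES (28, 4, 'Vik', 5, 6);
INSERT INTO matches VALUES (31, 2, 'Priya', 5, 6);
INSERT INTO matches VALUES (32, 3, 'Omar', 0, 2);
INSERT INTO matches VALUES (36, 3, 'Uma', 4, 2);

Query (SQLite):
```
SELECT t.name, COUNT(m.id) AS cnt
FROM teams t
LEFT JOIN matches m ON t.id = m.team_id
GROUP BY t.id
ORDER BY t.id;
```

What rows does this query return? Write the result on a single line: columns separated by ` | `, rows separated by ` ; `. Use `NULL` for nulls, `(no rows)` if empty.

Bolt | 2 ; Module | 2 ; Widget | 5 ; Panel | 4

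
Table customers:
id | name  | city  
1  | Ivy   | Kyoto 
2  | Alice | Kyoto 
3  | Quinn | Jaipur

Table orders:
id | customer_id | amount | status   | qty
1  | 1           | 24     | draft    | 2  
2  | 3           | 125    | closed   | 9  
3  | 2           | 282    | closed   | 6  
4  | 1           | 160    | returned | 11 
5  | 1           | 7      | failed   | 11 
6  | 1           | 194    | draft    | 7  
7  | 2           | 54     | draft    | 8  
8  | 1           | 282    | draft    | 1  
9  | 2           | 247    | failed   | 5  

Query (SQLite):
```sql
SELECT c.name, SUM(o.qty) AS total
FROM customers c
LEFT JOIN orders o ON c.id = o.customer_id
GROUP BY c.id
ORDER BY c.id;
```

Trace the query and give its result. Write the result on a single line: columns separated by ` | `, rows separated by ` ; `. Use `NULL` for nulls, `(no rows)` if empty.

Ivy | 32 ; Alice | 19 ; Quinn | 9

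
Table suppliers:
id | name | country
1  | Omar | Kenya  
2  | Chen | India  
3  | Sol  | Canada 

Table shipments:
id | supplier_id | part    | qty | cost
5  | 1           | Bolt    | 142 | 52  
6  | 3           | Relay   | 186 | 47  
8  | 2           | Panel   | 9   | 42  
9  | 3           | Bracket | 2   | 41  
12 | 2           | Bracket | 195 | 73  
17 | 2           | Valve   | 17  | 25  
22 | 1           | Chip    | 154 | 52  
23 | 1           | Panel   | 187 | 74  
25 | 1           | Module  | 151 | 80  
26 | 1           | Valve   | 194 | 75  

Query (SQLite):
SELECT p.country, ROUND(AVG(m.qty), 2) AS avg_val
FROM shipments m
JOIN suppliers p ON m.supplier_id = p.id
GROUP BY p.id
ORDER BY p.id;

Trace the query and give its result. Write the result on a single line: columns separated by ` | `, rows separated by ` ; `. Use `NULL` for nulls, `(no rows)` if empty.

Join each shipments row to its suppliers via supplier_id.
Group joined rows by suppliers.id; compute ROUND(AVG(m.qty), 2) per group.
  1: ids {5, 22, 23, 25, 26} → ROUND(AVG(m.qty), 2)=165.6
  2: ids {8, 12, 17} → ROUND(AVG(m.qty), 2)=73.67
  3: ids {6, 9} → ROUND(AVG(m.qty), 2)=94

Kenya | 165.6 ; India | 73.67 ; Canada | 94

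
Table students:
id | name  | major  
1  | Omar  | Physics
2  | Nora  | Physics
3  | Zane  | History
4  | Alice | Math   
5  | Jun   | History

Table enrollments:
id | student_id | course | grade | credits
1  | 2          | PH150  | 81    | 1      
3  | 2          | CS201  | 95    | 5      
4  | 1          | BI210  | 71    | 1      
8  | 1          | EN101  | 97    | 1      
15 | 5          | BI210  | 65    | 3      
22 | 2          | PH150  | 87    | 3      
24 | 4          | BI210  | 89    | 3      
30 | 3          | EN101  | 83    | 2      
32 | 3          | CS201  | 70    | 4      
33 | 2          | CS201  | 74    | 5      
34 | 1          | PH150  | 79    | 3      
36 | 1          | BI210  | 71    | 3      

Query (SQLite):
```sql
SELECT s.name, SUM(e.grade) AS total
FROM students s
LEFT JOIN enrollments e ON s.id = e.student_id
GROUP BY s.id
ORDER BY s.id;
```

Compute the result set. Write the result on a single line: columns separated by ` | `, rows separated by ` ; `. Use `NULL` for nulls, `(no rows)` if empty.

Omar | 318 ; Nora | 337 ; Zane | 153 ; Alice | 89 ; Jun | 65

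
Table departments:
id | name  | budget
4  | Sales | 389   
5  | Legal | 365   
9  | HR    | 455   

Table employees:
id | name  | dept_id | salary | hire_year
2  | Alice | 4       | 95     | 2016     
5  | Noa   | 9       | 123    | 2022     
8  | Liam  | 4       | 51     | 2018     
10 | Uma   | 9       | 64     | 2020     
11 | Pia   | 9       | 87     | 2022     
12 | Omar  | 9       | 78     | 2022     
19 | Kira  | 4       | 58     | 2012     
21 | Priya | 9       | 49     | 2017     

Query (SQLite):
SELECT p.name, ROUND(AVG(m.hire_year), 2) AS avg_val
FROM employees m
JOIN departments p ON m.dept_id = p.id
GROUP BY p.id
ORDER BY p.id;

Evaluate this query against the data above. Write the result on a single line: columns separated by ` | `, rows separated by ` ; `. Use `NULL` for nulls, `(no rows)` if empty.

Join each employees row to its departments via dept_id.
Group joined rows by departments.id; compute ROUND(AVG(m.hire_year), 2) per group.
  4: ids {2, 8, 19} → ROUND(AVG(m.hire_year), 2)=2015.33
  9: ids {5, 10, 11, 12, 21} → ROUND(AVG(m.hire_year), 2)=2020.6

Sales | 2015.33 ; HR | 2020.6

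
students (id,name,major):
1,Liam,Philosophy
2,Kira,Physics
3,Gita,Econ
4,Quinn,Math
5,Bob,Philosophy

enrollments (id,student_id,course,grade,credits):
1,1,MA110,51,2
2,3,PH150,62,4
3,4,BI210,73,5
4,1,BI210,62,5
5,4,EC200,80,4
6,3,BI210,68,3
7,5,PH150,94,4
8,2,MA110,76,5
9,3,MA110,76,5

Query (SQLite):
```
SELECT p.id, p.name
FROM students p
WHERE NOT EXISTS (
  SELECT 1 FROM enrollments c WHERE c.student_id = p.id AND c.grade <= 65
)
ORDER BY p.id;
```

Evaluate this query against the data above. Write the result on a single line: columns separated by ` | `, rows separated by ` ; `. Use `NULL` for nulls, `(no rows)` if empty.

2 | Kira ; 4 | Quinn ; 5 | Bob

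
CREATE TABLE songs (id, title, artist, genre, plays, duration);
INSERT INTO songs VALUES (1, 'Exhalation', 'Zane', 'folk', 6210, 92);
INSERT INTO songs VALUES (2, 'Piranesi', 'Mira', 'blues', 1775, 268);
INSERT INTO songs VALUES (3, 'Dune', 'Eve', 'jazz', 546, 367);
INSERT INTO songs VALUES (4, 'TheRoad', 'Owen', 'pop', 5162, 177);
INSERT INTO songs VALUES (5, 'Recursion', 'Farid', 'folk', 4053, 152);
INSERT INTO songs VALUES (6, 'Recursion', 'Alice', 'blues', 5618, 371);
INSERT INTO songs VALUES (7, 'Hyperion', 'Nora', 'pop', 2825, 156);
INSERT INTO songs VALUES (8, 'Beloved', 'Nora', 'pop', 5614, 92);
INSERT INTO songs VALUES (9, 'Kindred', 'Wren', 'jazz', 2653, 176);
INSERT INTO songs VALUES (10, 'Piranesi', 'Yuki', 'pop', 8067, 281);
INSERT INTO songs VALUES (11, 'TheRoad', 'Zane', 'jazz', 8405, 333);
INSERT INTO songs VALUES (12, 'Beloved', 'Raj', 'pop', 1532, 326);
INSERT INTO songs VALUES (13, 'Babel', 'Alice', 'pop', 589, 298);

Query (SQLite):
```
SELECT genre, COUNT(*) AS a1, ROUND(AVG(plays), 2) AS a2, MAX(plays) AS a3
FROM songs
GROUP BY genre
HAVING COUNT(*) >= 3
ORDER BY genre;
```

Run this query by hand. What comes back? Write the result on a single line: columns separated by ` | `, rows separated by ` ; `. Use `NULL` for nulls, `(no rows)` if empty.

jazz | 3 | 3868 | 8405 ; pop | 6 | 3964.83 | 8067

Group songs by genre.
Per group compute: COUNT(*), ROUND(AVG(plays), 2), MAX(plays).
HAVING: drop groups with fewer than 3 rows.
  blues: ids {2, 6} → COUNT(*)=2, ROUND(AVG(plays), 2)=3696.5, MAX(plays)=5618
  folk: ids {1, 5} → COUNT(*)=2, ROUND(AVG(plays), 2)=5131.5, MAX(plays)=6210
  jazz: ids {3, 9, 11} → COUNT(*)=3, ROUND(AVG(plays), 2)=3868, MAX(plays)=8405
  pop: ids {4, 7, 8, 10, 12, 13} → COUNT(*)=6, ROUND(AVG(plays), 2)=3964.83, MAX(plays)=8067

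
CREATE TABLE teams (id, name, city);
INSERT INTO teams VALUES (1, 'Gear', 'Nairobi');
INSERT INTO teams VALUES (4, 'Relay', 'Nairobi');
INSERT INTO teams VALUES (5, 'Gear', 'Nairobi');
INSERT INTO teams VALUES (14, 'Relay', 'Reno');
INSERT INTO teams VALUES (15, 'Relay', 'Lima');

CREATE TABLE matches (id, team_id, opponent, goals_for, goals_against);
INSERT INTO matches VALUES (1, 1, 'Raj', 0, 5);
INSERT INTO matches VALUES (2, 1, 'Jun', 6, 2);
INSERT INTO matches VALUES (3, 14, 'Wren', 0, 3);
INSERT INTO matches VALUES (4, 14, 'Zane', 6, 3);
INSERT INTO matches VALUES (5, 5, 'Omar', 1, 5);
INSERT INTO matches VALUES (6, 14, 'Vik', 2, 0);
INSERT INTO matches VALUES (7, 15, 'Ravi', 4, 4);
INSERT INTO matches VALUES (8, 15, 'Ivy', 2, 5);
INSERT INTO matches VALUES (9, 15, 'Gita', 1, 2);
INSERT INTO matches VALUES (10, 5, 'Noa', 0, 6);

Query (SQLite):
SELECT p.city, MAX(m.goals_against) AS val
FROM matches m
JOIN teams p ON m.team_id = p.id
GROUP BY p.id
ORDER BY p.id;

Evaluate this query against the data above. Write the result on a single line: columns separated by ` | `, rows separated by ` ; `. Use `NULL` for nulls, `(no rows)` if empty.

Nairobi | 5 ; Nairobi | 6 ; Reno | 3 ; Lima | 5

Join each matches row to its teams via team_id.
Group joined rows by teams.id; compute MAX(m.goals_against) per group.
  1: ids {1, 2} → MAX(m.goals_against)=5
  5: ids {5, 10} → MAX(m.goals_against)=6
  14: ids {3, 4, 6} → MAX(m.goals_against)=3
  15: ids {7, 8, 9} → MAX(m.goals_against)=5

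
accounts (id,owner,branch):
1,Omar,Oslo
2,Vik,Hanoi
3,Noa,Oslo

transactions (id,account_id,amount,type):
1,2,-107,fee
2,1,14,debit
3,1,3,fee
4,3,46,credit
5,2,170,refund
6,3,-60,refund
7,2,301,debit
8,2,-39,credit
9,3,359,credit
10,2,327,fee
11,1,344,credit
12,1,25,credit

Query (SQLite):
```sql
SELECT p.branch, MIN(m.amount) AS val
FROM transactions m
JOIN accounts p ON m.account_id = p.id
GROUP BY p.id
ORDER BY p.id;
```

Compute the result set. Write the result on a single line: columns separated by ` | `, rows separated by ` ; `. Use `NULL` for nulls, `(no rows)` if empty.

Join each transactions row to its accounts via account_id.
Group joined rows by accounts.id; compute MIN(m.amount) per group.
  1: ids {2, 3, 11, 12} → MIN(m.amount)=3
  2: ids {1, 5, 7, 8, 10} → MIN(m.amount)=-107
  3: ids {4, 6, 9} → MIN(m.amount)=-60

Oslo | 3 ; Hanoi | -107 ; Oslo | -60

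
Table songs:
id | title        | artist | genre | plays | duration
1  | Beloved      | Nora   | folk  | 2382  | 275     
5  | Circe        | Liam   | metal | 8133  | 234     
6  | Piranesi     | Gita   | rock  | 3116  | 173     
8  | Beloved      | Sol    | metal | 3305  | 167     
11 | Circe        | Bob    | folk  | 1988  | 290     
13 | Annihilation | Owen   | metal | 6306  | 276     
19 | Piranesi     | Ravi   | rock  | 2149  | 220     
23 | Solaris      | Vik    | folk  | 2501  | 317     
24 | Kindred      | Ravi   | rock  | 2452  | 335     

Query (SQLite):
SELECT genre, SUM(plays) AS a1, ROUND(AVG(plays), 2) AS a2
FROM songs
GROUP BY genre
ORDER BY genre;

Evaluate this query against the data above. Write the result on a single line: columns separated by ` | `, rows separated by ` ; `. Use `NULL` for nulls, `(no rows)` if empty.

folk | 6871 | 2290.33 ; metal | 17744 | 5914.67 ; rock | 7717 | 2572.33

Group songs by genre.
Per group compute: SUM(plays), ROUND(AVG(plays), 2).
  folk: ids {1, 11, 23} → SUM(plays)=6871, ROUND(AVG(plays), 2)=2290.33
  metal: ids {5, 8, 13} → SUM(plays)=17744, ROUND(AVG(plays), 2)=5914.67
  rock: ids {6, 19, 24} → SUM(plays)=7717, ROUND(AVG(plays), 2)=2572.33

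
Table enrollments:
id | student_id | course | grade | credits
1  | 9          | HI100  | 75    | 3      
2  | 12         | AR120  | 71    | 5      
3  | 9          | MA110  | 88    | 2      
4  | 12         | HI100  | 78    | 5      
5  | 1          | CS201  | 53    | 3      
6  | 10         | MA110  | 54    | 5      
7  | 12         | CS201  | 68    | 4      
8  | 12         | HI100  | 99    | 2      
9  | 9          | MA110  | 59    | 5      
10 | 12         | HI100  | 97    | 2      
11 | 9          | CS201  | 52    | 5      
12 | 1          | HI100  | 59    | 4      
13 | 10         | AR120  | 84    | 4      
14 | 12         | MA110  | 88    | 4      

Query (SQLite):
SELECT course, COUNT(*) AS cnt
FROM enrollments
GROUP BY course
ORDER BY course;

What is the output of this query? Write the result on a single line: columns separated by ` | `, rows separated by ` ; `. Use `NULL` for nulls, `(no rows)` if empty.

Partition enrollments by course; compute COUNT(*) within each group.
  AR120: ids {2, 13} → COUNT(*)=2
  CS201: ids {5, 7, 11} → COUNT(*)=3
  HI100: ids {1, 4, 8, 10, 12} → COUNT(*)=5
  MA110: ids {3, 6, 9, 14} → COUNT(*)=4

AR120 | 2 ; CS201 | 3 ; HI100 | 5 ; MA110 | 4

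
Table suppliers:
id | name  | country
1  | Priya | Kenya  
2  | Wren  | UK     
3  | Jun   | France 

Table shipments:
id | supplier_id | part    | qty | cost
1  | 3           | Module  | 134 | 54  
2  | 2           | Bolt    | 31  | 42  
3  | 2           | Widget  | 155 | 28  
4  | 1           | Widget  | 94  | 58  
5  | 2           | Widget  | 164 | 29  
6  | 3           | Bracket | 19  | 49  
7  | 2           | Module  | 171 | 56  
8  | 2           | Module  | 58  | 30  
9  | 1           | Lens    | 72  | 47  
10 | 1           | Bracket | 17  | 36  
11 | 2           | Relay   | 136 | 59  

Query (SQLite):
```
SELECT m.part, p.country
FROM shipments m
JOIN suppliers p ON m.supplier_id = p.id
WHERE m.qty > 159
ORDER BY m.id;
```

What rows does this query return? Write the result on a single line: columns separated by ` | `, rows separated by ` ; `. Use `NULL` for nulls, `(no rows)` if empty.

Each shipments row matches the suppliers row where supplier_id = suppliers.id.
Then keep rows with m.qty > 159.

Widget | UK ; Module | UK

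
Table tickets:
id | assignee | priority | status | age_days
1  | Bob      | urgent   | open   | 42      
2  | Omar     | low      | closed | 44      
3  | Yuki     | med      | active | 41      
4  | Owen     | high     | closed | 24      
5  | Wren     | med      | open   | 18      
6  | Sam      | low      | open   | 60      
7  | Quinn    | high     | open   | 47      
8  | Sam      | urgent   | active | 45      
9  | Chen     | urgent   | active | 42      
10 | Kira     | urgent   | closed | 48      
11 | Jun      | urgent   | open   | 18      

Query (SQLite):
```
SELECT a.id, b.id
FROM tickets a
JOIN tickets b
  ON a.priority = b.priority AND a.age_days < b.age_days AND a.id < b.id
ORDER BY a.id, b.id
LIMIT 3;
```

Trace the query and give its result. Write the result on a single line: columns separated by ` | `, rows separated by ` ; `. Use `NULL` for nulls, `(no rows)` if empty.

Pairs (a,b) with same priority, a.age_days < b.age_days, a.id < b.id.
priority groups: high:{4,7} low:{2,6} med:{3,5} urgent:{1,8,9,10,11}
Ordered by (a.id, b.id); first 3.

1 | 8 ; 1 | 10 ; 2 | 6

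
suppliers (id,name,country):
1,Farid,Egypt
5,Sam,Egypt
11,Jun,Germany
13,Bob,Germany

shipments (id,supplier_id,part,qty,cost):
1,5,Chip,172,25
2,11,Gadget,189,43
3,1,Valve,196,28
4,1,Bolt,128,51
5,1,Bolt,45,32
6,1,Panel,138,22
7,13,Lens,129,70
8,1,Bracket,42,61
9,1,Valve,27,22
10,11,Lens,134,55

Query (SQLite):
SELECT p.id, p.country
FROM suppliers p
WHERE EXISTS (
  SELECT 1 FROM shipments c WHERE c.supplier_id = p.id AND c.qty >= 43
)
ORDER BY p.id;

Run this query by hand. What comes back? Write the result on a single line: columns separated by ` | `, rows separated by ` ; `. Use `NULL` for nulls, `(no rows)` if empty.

1 | Egypt ; 5 | Egypt ; 11 | Germany ; 13 | Germany

For each suppliers row, check whether any shipments with matching supplier_id has qty >= 43.
Keep rows where that is true.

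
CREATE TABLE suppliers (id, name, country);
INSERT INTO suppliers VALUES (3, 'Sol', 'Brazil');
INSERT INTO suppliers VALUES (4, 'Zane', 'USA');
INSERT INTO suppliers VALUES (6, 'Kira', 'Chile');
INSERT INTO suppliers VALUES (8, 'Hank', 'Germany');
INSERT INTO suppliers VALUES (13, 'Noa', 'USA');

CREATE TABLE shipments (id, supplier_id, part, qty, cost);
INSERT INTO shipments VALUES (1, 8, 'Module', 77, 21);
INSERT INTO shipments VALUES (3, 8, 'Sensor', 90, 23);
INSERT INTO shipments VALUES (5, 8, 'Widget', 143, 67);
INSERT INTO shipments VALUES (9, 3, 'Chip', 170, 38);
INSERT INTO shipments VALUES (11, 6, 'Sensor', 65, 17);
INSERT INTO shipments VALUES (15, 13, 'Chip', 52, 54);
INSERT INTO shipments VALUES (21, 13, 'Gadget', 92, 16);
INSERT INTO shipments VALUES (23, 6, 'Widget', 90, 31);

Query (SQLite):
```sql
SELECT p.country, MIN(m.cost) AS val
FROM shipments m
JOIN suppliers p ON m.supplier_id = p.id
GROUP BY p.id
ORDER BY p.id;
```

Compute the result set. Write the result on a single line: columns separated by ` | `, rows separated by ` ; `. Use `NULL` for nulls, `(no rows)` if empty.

Brazil | 38 ; Chile | 17 ; Germany | 21 ; USA | 16

Join each shipments row to its suppliers via supplier_id.
Group joined rows by suppliers.id; compute MIN(m.cost) per group.
  3: ids {9} → MIN(m.cost)=38
  6: ids {11, 23} → MIN(m.cost)=17
  8: ids {1, 3, 5} → MIN(m.cost)=21
  13: ids {15, 21} → MIN(m.cost)=16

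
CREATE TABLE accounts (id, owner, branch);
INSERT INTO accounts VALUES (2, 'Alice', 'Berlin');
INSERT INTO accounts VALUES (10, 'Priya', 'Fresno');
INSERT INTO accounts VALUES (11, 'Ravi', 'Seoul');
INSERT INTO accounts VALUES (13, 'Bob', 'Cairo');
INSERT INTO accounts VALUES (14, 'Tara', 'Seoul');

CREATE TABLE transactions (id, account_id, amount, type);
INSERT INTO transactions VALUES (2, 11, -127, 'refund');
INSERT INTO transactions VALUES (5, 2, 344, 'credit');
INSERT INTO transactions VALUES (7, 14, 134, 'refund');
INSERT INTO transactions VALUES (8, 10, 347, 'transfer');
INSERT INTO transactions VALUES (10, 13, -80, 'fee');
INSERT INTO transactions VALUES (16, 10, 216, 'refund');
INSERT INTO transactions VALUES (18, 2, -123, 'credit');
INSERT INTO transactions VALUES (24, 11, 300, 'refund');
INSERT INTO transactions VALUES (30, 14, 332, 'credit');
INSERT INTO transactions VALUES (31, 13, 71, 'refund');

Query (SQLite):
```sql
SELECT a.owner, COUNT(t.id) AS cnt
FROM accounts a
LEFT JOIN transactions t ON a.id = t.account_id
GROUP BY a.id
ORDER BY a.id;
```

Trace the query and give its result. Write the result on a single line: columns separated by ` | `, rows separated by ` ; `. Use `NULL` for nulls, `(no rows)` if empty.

Alice | 2 ; Priya | 2 ; Ravi | 2 ; Bob | 2 ; Tara | 2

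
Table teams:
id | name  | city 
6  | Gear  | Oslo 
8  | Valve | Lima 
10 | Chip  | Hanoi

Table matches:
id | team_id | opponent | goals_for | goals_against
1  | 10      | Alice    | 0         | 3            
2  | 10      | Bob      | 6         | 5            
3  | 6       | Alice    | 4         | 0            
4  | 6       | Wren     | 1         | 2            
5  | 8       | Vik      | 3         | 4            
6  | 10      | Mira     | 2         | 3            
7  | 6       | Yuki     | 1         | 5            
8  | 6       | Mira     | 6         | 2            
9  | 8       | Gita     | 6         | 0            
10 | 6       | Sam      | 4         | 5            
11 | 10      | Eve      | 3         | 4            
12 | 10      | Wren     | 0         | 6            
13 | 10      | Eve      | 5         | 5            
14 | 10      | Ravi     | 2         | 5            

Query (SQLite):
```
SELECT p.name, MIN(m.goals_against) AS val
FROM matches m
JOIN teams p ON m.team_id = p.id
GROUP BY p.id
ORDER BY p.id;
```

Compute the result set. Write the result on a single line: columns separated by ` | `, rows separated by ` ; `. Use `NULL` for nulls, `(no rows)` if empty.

Join each matches row to its teams via team_id.
Group joined rows by teams.id; compute MIN(m.goals_against) per group.
  6: ids {3, 4, 7, 8, 10} → MIN(m.goals_against)=0
  8: ids {5, 9} → MIN(m.goals_against)=0
  10: ids {1, 2, 6, 11, 12, 13, 14} → MIN(m.goals_against)=3

Gear | 0 ; Valve | 0 ; Chip | 3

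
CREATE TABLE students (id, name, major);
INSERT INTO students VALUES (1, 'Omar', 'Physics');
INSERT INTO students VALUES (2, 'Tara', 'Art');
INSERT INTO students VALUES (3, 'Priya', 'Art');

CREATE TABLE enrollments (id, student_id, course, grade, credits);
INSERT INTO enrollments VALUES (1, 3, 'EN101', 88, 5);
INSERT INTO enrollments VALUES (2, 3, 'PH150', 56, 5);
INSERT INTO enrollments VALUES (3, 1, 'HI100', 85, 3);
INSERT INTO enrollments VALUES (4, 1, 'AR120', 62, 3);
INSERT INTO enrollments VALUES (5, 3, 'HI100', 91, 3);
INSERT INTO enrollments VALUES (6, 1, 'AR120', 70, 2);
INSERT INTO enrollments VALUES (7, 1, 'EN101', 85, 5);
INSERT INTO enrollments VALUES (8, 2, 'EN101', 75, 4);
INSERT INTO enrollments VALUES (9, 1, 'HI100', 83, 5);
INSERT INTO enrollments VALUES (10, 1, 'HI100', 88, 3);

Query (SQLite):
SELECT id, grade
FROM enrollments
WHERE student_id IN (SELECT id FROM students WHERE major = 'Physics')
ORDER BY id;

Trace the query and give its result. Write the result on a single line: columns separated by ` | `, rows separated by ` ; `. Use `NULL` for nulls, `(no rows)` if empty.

3 | 85 ; 4 | 62 ; 6 | 70 ; 7 | 85 ; 9 | 83 ; 10 | 88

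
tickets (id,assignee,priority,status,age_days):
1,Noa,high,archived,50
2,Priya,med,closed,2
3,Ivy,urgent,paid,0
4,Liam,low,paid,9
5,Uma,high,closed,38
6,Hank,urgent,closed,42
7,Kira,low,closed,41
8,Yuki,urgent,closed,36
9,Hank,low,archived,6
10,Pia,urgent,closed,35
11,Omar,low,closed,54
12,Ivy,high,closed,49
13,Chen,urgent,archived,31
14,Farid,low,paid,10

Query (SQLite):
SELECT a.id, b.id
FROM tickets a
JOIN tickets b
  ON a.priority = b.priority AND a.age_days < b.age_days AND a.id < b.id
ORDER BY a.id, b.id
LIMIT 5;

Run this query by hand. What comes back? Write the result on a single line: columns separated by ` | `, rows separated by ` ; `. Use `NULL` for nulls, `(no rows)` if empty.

Pairs (a,b) with same priority, a.age_days < b.age_days, a.id < b.id.
priority groups: high:{1,5,12} low:{4,7,9,11,14} med:{2} urgent:{3,6,8,10,13}
Ordered by (a.id, b.id); first 5.

3 | 6 ; 3 | 8 ; 3 | 10 ; 3 | 13 ; 4 | 7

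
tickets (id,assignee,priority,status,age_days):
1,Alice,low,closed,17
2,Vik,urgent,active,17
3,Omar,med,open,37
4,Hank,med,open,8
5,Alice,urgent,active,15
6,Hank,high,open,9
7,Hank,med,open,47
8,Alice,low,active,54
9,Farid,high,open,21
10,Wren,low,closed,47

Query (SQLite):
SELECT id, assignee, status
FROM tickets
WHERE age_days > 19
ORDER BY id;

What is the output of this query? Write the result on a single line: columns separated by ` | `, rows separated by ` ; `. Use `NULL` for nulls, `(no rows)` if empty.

age_days > 19: ids {3, 7, 8, 9, 10}

3 | Omar | open ; 7 | Hank | open ; 8 | Alice | active ; 9 | Farid | open ; 10 | Wren | closed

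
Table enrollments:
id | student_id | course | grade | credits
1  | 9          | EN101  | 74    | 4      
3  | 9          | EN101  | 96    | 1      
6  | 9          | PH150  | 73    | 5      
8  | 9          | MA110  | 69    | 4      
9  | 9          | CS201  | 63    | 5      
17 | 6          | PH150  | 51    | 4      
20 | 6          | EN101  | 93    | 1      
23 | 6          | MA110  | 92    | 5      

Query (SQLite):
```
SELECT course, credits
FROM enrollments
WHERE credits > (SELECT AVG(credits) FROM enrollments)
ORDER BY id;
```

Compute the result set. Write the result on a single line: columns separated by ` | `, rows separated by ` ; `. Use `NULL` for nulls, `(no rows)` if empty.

Scalar subquery: AVG(credits) over all enrollments rows = 3.625.
Keep rows where credits > that value.

EN101 | 4 ; PH150 | 5 ; MA110 | 4 ; CS201 | 5 ; PH150 | 4 ; MA110 | 5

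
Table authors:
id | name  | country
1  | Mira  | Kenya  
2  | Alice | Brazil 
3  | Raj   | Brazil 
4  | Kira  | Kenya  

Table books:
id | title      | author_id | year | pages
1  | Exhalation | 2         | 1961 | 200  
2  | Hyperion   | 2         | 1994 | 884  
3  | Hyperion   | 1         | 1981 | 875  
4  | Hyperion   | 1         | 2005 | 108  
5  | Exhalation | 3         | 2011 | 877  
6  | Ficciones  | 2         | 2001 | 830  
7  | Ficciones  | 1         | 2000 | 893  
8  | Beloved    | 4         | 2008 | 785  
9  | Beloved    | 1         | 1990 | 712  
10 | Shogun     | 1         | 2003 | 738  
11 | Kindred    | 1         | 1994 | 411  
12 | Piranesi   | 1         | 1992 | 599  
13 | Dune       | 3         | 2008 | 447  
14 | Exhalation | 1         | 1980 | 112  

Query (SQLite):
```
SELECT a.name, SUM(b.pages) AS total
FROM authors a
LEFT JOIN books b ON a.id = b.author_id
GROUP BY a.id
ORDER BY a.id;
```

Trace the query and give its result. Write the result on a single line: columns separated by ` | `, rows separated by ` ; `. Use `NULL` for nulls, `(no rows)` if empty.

LEFT JOIN keeps every authors row; unmatched ones get NULL for books columns.
Group by authors.id and compute SUM(b.pages). SUM over an all-NULL group is NULL.
  1: ids {3, 4, 7, 9, 10, 11, 12, 14} → SUM(b.pages)=4448
  2: ids {1, 2, 6} → SUM(b.pages)=1914
  3: ids {5, 13} → SUM(b.pages)=1324
  4: ids {8} → SUM(b.pages)=785

Mira | 4448 ; Alice | 1914 ; Raj | 1324 ; Kira | 785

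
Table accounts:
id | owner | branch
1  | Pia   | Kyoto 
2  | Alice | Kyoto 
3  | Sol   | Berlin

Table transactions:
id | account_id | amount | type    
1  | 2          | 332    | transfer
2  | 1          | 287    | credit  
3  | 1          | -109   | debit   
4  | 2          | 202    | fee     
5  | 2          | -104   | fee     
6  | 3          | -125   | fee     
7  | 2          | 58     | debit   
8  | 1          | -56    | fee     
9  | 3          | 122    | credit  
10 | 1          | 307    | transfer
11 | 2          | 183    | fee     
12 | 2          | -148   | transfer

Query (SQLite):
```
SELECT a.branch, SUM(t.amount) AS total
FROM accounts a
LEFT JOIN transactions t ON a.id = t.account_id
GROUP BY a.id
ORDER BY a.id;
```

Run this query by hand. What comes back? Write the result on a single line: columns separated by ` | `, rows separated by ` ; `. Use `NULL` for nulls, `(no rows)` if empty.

LEFT JOIN keeps every accounts row; unmatched ones get NULL for transactions columns.
Group by accounts.id and compute SUM(t.amount). SUM over an all-NULL group is NULL.
  1: ids {2, 3, 8, 10} → SUM(t.amount)=429
  2: ids {1, 4, 5, 7, 11, 12} → SUM(t.amount)=523
  3: ids {6, 9} → SUM(t.amount)=-3

Kyoto | 429 ; Kyoto | 523 ; Berlin | -3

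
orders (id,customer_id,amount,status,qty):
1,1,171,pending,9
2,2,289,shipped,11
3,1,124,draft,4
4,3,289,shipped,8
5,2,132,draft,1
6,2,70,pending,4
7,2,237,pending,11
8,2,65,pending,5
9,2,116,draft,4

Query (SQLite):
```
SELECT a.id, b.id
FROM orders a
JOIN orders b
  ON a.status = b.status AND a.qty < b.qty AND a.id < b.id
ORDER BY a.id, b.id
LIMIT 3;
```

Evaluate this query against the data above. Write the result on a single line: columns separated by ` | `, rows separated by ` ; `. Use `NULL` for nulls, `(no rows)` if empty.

Pairs (a,b) with same status, a.qty < b.qty, a.id < b.id.
status groups: draft:{3,5,9} pending:{1,6,7,8} shipped:{2,4}
Ordered by (a.id, b.id); first 3.

1 | 7 ; 5 | 9 ; 6 | 7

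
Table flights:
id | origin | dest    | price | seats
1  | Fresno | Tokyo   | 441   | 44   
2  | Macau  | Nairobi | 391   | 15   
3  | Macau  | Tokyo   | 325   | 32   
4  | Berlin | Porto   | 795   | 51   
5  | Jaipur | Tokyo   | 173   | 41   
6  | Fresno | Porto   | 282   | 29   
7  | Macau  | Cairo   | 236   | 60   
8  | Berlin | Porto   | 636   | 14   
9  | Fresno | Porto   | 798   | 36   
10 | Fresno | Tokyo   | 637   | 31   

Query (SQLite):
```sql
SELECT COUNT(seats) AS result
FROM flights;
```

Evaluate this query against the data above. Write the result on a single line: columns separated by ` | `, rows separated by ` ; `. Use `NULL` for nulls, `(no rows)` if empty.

10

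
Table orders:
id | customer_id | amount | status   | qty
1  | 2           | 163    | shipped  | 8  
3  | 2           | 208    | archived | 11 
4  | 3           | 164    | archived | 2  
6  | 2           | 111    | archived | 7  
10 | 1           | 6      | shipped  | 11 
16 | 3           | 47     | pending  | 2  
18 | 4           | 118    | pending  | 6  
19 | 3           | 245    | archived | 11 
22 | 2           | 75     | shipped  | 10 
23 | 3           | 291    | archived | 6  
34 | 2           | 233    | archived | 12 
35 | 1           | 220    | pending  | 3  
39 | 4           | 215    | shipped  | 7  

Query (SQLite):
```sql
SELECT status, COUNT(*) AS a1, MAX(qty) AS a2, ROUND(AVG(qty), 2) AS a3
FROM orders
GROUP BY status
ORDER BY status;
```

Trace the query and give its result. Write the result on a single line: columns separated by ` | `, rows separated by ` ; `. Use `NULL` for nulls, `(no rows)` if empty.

Group orders by status.
Per group compute: COUNT(*), MAX(qty), ROUND(AVG(qty), 2).
  archived: ids {3, 4, 6, 19, 23, 34} → COUNT(*)=6, MAX(qty)=12, ROUND(AVG(qty), 2)=8.17
  pending: ids {16, 18, 35} → COUNT(*)=3, MAX(qty)=6, ROUND(AVG(qty), 2)=3.67
  shipped: ids {1, 10, 22, 39} → COUNT(*)=4, MAX(qty)=11, ROUND(AVG(qty), 2)=9

archived | 6 | 12 | 8.17 ; pending | 3 | 6 | 3.67 ; shipped | 4 | 11 | 9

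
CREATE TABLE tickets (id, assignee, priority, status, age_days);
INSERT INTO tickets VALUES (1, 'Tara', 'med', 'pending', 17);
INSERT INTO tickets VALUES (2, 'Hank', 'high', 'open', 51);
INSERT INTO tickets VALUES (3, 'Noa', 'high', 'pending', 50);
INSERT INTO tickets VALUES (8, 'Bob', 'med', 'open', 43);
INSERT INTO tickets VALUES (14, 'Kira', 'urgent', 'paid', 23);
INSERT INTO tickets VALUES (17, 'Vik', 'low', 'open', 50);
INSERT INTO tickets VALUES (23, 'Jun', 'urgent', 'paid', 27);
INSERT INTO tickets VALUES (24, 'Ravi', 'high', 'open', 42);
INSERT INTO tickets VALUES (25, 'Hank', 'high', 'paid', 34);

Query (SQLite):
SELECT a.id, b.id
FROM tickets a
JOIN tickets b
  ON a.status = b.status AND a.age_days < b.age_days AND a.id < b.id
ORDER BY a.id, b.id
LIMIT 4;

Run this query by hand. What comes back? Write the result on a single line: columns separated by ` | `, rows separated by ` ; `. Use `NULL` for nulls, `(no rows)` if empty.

Pairs (a,b) with same status, a.age_days < b.age_days, a.id < b.id.
status groups: open:{2,8,17,24} paid:{14,23,25} pending:{1,3}
Ordered by (a.id, b.id); first 4.

1 | 3 ; 8 | 17 ; 14 | 23 ; 14 | 25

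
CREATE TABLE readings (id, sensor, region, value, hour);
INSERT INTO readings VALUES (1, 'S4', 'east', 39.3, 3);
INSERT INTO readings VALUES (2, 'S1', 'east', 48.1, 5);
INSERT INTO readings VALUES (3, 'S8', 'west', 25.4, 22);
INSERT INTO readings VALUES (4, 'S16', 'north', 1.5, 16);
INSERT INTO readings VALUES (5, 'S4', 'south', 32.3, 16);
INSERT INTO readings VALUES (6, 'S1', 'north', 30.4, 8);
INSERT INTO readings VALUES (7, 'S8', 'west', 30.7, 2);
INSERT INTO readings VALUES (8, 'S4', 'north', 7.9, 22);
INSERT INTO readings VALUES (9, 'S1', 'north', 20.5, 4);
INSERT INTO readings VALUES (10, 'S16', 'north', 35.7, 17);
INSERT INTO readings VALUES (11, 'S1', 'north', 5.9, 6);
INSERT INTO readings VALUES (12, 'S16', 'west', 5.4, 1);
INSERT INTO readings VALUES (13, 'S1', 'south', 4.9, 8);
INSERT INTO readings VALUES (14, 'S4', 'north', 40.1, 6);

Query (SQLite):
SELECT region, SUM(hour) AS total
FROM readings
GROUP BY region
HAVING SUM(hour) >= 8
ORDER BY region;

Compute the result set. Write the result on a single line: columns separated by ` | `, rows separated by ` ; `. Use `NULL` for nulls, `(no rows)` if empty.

Partition readings by region; compute SUM(hour) within each group.
HAVING: keep groups where SUM(hour) >= 8.
  east: ids {1, 2} → SUM(hour)=8
  north: ids {4, 6, 8, 9, 10, 11, 14} → SUM(hour)=79
  south: ids {5, 13} → SUM(hour)=24
  west: ids {3, 7, 12} → SUM(hour)=25

east | 8 ; north | 79 ; south | 24 ; west | 25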